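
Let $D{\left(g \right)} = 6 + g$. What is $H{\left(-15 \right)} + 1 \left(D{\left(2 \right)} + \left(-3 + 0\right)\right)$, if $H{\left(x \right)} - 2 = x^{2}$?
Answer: $232$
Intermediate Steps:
$H{\left(x \right)} = 2 + x^{2}$
$H{\left(-15 \right)} + 1 \left(D{\left(2 \right)} + \left(-3 + 0\right)\right) = \left(2 + \left(-15\right)^{2}\right) + 1 \left(\left(6 + 2\right) + \left(-3 + 0\right)\right) = \left(2 + 225\right) + 1 \left(8 - 3\right) = 227 + 1 \cdot 5 = 227 + 5 = 232$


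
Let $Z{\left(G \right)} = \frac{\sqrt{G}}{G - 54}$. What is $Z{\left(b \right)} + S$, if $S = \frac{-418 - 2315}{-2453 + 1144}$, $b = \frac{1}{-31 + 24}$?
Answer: $\frac{2733}{1309} - \frac{i \sqrt{7}}{379} \approx 2.0879 - 0.0069809 i$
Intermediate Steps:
$b = - \frac{1}{7}$ ($b = \frac{1}{-7} = - \frac{1}{7} \approx -0.14286$)
$Z{\left(G \right)} = \frac{\sqrt{G}}{-54 + G}$
$S = \frac{2733}{1309}$ ($S = - \frac{2733}{-1309} = \left(-2733\right) \left(- \frac{1}{1309}\right) = \frac{2733}{1309} \approx 2.0879$)
$Z{\left(b \right)} + S = \frac{\sqrt{- \frac{1}{7}}}{-54 - \frac{1}{7}} + \frac{2733}{1309} = \frac{\frac{1}{7} i \sqrt{7}}{- \frac{379}{7}} + \frac{2733}{1309} = \frac{i \sqrt{7}}{7} \left(- \frac{7}{379}\right) + \frac{2733}{1309} = - \frac{i \sqrt{7}}{379} + \frac{2733}{1309} = \frac{2733}{1309} - \frac{i \sqrt{7}}{379}$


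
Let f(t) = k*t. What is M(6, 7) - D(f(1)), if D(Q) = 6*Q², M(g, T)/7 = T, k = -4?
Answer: -47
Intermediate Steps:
f(t) = -4*t
M(g, T) = 7*T
M(6, 7) - D(f(1)) = 7*7 - 6*(-4*1)² = 49 - 6*(-4)² = 49 - 6*16 = 49 - 1*96 = 49 - 96 = -47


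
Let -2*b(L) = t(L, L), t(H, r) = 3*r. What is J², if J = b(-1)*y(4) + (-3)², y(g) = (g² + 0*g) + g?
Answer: 1521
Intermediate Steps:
y(g) = g + g² (y(g) = (g² + 0) + g = g² + g = g + g²)
b(L) = -3*L/2
J = 39 (J = (-3/2*(-1))*(4*(1 + 4)) + (-3)² = 3*(4*5)/2 + 9 = (3/2)*20 + 9 = 30 + 9 = 39)
J² = 39² = 1521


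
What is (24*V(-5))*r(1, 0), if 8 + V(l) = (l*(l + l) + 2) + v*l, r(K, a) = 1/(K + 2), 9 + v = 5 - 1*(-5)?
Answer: 312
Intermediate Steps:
v = 1 (v = -9 + (5 - 1*(-5)) = -9 + (5 + 5) = -9 + 10 = 1)
r(K, a) = 1/(2 + K)
V(l) = -6 + l + 2*l² (V(l) = -8 + ((l*(l + l) + 2) + 1*l) = -8 + ((l*(2*l) + 2) + l) = -8 + ((2*l² + 2) + l) = -8 + ((2 + 2*l²) + l) = -8 + (2 + l + 2*l²) = -6 + l + 2*l²)
(24*V(-5))*r(1, 0) = (24*(-6 - 5 + 2*(-5)²))/(2 + 1) = (24*(-6 - 5 + 2*25))/3 = (24*(-6 - 5 + 50))*(⅓) = (24*39)*(⅓) = 936*(⅓) = 312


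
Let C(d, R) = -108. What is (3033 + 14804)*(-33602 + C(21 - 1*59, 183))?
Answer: -601285270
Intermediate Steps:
(3033 + 14804)*(-33602 + C(21 - 1*59, 183)) = (3033 + 14804)*(-33602 - 108) = 17837*(-33710) = -601285270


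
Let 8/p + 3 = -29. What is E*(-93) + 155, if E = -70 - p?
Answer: 26567/4 ≈ 6641.8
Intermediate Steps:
p = -1/4 (p = 8/(-3 - 29) = 8/(-32) = 8*(-1/32) = -1/4 ≈ -0.25000)
E = -279/4 (E = -70 - 1*(-1/4) = -70 + 1/4 = -279/4 ≈ -69.750)
E*(-93) + 155 = -279/4*(-93) + 155 = 25947/4 + 155 = 26567/4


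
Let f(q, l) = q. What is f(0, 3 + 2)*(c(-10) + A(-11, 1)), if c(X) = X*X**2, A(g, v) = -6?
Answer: 0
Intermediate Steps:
c(X) = X**3
f(0, 3 + 2)*(c(-10) + A(-11, 1)) = 0*((-10)**3 - 6) = 0*(-1000 - 6) = 0*(-1006) = 0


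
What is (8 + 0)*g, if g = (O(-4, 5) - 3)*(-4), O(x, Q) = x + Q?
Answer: 64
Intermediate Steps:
O(x, Q) = Q + x
g = 8 (g = ((5 - 4) - 3)*(-4) = (1 - 3)*(-4) = -2*(-4) = 8)
(8 + 0)*g = (8 + 0)*8 = 8*8 = 64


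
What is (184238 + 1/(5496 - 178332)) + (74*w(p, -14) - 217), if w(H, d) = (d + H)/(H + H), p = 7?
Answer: 31799058623/172836 ≈ 1.8398e+5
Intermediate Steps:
w(H, d) = (H + d)/(2*H) (w(H, d) = (H + d)/((2*H)) = (H + d)*(1/(2*H)) = (H + d)/(2*H))
(184238 + 1/(5496 - 178332)) + (74*w(p, -14) - 217) = (184238 + 1/(5496 - 178332)) + (74*((½)*(7 - 14)/7) - 217) = (184238 + 1/(-172836)) + (74*((½)*(⅐)*(-7)) - 217) = (184238 - 1/172836) + (74*(-½) - 217) = 31842958967/172836 + (-37 - 217) = 31842958967/172836 - 254 = 31799058623/172836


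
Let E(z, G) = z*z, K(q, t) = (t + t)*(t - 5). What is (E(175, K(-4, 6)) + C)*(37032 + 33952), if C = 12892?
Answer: 3089010728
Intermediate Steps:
K(q, t) = 2*t*(-5 + t) (K(q, t) = (2*t)*(-5 + t) = 2*t*(-5 + t))
E(z, G) = z²
(E(175, K(-4, 6)) + C)*(37032 + 33952) = (175² + 12892)*(37032 + 33952) = (30625 + 12892)*70984 = 43517*70984 = 3089010728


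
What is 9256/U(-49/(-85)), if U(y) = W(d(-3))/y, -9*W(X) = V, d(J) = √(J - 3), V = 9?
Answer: -453544/85 ≈ -5335.8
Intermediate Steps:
d(J) = √(-3 + J)
W(X) = -1 (W(X) = -⅑*9 = -1)
U(y) = -1/y
9256/U(-49/(-85)) = 9256/((-1/((-49/(-85))))) = 9256/((-1/((-49*(-1/85))))) = 9256/((-1/49/85)) = 9256/((-1*85/49)) = 9256/(-85/49) = 9256*(-49/85) = -453544/85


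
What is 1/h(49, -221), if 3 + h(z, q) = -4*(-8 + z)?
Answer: -1/167 ≈ -0.0059880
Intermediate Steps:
h(z, q) = 29 - 4*z (h(z, q) = -3 - 4*(-8 + z) = -3 + (32 - 4*z) = 29 - 4*z)
1/h(49, -221) = 1/(29 - 4*49) = 1/(29 - 196) = 1/(-167) = -1/167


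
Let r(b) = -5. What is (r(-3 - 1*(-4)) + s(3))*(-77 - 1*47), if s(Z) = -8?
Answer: 1612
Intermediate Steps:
(r(-3 - 1*(-4)) + s(3))*(-77 - 1*47) = (-5 - 8)*(-77 - 1*47) = -13*(-77 - 47) = -13*(-124) = 1612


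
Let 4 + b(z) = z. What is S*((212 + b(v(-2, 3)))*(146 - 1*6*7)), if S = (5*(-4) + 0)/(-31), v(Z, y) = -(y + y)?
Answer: 420160/31 ≈ 13554.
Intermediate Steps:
v(Z, y) = -2*y
b(z) = -4 + z
S = 20/31 (S = (-20 + 0)*(-1/31) = -20*(-1/31) = 20/31 ≈ 0.64516)
S*((212 + b(v(-2, 3)))*(146 - 1*6*7)) = 20*((212 + (-4 - 2*3))*(146 - 1*6*7))/31 = 20*((212 + (-4 - 6))*(146 - 6*7))/31 = 20*((212 - 10)*(146 - 42))/31 = 20*(202*104)/31 = (20/31)*21008 = 420160/31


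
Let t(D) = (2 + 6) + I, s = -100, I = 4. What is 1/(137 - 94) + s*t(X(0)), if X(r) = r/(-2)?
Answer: -51599/43 ≈ -1200.0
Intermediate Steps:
X(r) = -r/2 (X(r) = r*(-½) = -r/2)
t(D) = 12 (t(D) = (2 + 6) + 4 = 8 + 4 = 12)
1/(137 - 94) + s*t(X(0)) = 1/(137 - 94) - 100*12 = 1/43 - 1200 = -51599/43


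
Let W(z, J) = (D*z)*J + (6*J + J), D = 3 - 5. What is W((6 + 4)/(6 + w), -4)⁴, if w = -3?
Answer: 256/81 ≈ 3.1605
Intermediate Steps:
D = -2
W(z, J) = 7*J - 2*J*z (W(z, J) = (-2*z)*J + (6*J + J) = -2*J*z + 7*J = 7*J - 2*J*z)
W((6 + 4)/(6 + w), -4)⁴ = (-4*(7 - 2*(6 + 4)/(6 - 3)))⁴ = (-4*(7 - 20/3))⁴ = (-4*⅓)⁴ = (-4/3)⁴ = 256/81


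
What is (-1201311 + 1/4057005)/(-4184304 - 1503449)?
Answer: 4873724733554/23075242359765 ≈ 0.21121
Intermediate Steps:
(-1201311 + 1/4057005)/(-4184304 - 1503449) = (-1201311 + 1/4057005)/(-5687753) = -4873724733554/4057005*(-1/5687753) = 4873724733554/23075242359765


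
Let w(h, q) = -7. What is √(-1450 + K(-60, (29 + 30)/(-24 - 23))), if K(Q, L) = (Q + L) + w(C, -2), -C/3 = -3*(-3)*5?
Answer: I*√3353826/47 ≈ 38.965*I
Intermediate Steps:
C = -135 (C = -3*(-3*(-3))*5 = -27*5 = -3*45 = -135)
K(Q, L) = -7 + L + Q (K(Q, L) = (Q + L) - 7 = (L + Q) - 7 = -7 + L + Q)
√(-1450 + K(-60, (29 + 30)/(-24 - 23))) = √(-1450 + (-7 + (29 + 30)/(-24 - 23) - 60)) = √(-1450 + (-7 + 59/(-47) - 60)) = √(-1450 + (-7 + 59*(-1/47) - 60)) = √(-1450 + (-7 - 59/47 - 60)) = √(-1450 - 3208/47) = √(-71358/47) = I*√3353826/47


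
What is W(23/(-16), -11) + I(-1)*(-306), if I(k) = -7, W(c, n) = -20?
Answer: 2122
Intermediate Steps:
W(23/(-16), -11) + I(-1)*(-306) = -20 - 7*(-306) = -20 + 2142 = 2122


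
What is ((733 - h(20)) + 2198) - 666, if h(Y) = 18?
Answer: 2247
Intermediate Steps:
((733 - h(20)) + 2198) - 666 = ((733 - 1*18) + 2198) - 666 = ((733 - 18) + 2198) - 666 = (715 + 2198) - 666 = 2913 - 666 = 2247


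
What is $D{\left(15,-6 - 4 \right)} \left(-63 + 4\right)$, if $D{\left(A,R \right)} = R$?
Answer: $590$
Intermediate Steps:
$D{\left(15,-6 - 4 \right)} \left(-63 + 4\right) = \left(-6 - 4\right) \left(-63 + 4\right) = \left(-10\right) \left(-59\right) = 590$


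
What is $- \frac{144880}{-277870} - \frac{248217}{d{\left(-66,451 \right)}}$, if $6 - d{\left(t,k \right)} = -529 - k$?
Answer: $- \frac{404877683}{1611646} \approx -251.22$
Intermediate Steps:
$d{\left(t,k \right)} = 535 + k$ ($d{\left(t,k \right)} = 6 - \left(-529 - k\right) = 6 + \left(529 + k\right) = 535 + k$)
$- \frac{144880}{-277870} - \frac{248217}{d{\left(-66,451 \right)}} = - \frac{144880}{-277870} - \frac{248217}{535 + 451} = \left(-144880\right) \left(- \frac{1}{277870}\right) - \frac{248217}{986} = \frac{14488}{27787} - \frac{14601}{58} = - \frac{404877683}{1611646}$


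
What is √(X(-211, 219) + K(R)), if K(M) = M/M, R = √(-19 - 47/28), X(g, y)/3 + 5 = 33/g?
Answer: I*√644183/211 ≈ 3.8038*I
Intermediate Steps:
X(g, y) = -15 + 99/g (X(g, y) = -15 + 3*(33/g) = -15 + 99/g)
R = I*√4053/14 (R = √(-19 - 47*1/28) = √(-19 - 47/28) = √(-579/28) = I*√4053/14 ≈ 4.5474*I)
K(M) = 1
√(X(-211, 219) + K(R)) = √((-15 + 99/(-211)) + 1) = √((-15 + 99*(-1/211)) + 1) = √((-15 - 99/211) + 1) = √(-3264/211 + 1) = √(-3053/211) = I*√644183/211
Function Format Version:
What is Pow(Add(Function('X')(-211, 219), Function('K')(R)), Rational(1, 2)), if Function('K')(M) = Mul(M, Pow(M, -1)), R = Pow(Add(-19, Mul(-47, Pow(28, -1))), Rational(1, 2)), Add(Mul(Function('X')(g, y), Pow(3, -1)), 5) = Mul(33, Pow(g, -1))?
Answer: Mul(Rational(1, 211), I, Pow(644183, Rational(1, 2))) ≈ Mul(3.8038, I)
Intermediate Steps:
Function('X')(g, y) = Add(-15, Mul(99, Pow(g, -1))) (Function('X')(g, y) = Add(-15, Mul(3, Mul(33, Pow(g, -1)))) = Add(-15, Mul(99, Pow(g, -1))))
R = Mul(Rational(1, 14), I, Pow(4053, Rational(1, 2))) (R = Pow(Add(-19, Mul(-47, Rational(1, 28))), Rational(1, 2)) = Pow(Add(-19, Rational(-47, 28)), Rational(1, 2)) = Pow(Rational(-579, 28), Rational(1, 2)) = Mul(Rational(1, 14), I, Pow(4053, Rational(1, 2))) ≈ Mul(4.5474, I))
Function('K')(M) = 1
Pow(Add(Function('X')(-211, 219), Function('K')(R)), Rational(1, 2)) = Pow(Add(Add(-15, Mul(99, Pow(-211, -1))), 1), Rational(1, 2)) = Pow(Add(Add(-15, Mul(99, Rational(-1, 211))), 1), Rational(1, 2)) = Pow(Add(Add(-15, Rational(-99, 211)), 1), Rational(1, 2)) = Pow(Add(Rational(-3264, 211), 1), Rational(1, 2)) = Pow(Rational(-3053, 211), Rational(1, 2)) = Mul(Rational(1, 211), I, Pow(644183, Rational(1, 2)))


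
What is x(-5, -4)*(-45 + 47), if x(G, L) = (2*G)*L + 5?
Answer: 90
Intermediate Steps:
x(G, L) = 5 + 2*G*L (x(G, L) = 2*G*L + 5 = 5 + 2*G*L)
x(-5, -4)*(-45 + 47) = (5 + 2*(-5)*(-4))*(-45 + 47) = (5 + 40)*2 = 45*2 = 90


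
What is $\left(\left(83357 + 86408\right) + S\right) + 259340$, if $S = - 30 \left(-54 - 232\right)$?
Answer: $437685$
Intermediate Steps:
$S = 8580$ ($S = \left(-30\right) \left(-286\right) = 8580$)
$\left(\left(83357 + 86408\right) + S\right) + 259340 = \left(\left(83357 + 86408\right) + 8580\right) + 259340 = \left(169765 + 8580\right) + 259340 = 178345 + 259340 = 437685$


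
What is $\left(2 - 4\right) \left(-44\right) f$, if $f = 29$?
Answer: $2552$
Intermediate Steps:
$\left(2 - 4\right) \left(-44\right) f = \left(2 - 4\right) \left(-44\right) 29 = \left(-2\right) \left(-44\right) 29 = 88 \cdot 29 = 2552$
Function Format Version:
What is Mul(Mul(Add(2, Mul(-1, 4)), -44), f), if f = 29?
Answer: 2552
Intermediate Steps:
Mul(Mul(Add(2, Mul(-1, 4)), -44), f) = Mul(Mul(Add(2, Mul(-1, 4)), -44), 29) = Mul(Mul(Add(2, -4), -44), 29) = Mul(Mul(-2, -44), 29) = Mul(88, 29) = 2552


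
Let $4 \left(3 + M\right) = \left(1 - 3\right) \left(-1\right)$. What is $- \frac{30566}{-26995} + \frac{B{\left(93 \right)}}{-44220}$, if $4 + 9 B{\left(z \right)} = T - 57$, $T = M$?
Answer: $\frac{973309669}{859477608} \approx 1.1324$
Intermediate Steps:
$M = - \frac{5}{2}$ ($M = -3 + \frac{\left(1 - 3\right) \left(-1\right)}{4} = -3 + \frac{\left(-2\right) \left(-1\right)}{4} = -3 + \frac{1}{4} \cdot 2 = -3 + \frac{1}{2} = - \frac{5}{2} \approx -2.5$)
$T = - \frac{5}{2} \approx -2.5$
$B{\left(z \right)} = - \frac{127}{18}$ ($B{\left(z \right)} = - \frac{4}{9} + \frac{- \frac{5}{2} - 57}{9} = - \frac{4}{9} + \frac{1}{9} \left(- \frac{119}{2}\right) = - \frac{4}{9} - \frac{119}{18} = - \frac{127}{18}$)
$- \frac{30566}{-26995} + \frac{B{\left(93 \right)}}{-44220} = - \frac{30566}{-26995} - \frac{127}{18 \left(-44220\right)} = \left(-30566\right) \left(- \frac{1}{26995}\right) - - \frac{127}{795960} = \frac{30566}{26995} + \frac{127}{795960} = \frac{973309669}{859477608}$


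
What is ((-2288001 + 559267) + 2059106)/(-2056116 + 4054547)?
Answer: 330372/1998431 ≈ 0.16532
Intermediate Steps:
((-2288001 + 559267) + 2059106)/(-2056116 + 4054547) = (-1728734 + 2059106)/1998431 = 330372*(1/1998431) = 330372/1998431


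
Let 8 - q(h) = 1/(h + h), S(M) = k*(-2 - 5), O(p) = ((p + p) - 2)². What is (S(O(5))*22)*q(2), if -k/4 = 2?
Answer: 9548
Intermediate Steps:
k = -8 (k = -4*2 = -8)
O(p) = (-2 + 2*p)² (O(p) = (2*p - 2)² = (-2 + 2*p)²)
S(M) = 56 (S(M) = -8*(-2 - 5) = -8*(-7) = 56)
q(h) = 8 - 1/(2*h) (q(h) = 8 - 1/(h + h) = 8 - 1/(2*h))
(S(O(5))*22)*q(2) = (56*22)*(8 - ½/2) = 1232*(8 - ½*½) = 1232*(8 - ¼) = 1232*(31/4) = 9548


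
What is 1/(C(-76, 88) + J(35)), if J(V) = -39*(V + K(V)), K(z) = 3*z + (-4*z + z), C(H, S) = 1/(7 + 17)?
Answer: -24/32759 ≈ -0.00073262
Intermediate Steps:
C(H, S) = 1/24
K(z) = 0 (K(z) = 3*z - 3*z = 0)
J(V) = -39*V (J(V) = -39*(V + 0) = -39*V)
1/(C(-76, 88) + J(35)) = 1/(1/24 - 39*35) = 1/(1/24 - 1365) = 1/(-32759/24) = -24/32759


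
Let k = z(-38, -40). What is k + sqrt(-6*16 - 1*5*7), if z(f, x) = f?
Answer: -38 + I*sqrt(131) ≈ -38.0 + 11.446*I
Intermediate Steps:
k = -38
k + sqrt(-6*16 - 1*5*7) = -38 + sqrt(-6*16 - 1*5*7) = -38 + sqrt(-96 - 5*7) = -38 + sqrt(-96 - 35) = -38 + sqrt(-131) = -38 + I*sqrt(131)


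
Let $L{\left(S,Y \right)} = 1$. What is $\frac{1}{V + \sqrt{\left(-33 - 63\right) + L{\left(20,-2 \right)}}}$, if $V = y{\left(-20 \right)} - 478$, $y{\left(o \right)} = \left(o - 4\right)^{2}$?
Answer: $\frac{98}{9699} - \frac{i \sqrt{95}}{9699} \approx 0.010104 - 0.0010049 i$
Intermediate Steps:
$y{\left(o \right)} = \left(-4 + o\right)^{2}$
$V = 98$ ($V = \left(-4 - 20\right)^{2} - 478 = \left(-24\right)^{2} - 478 = 576 - 478 = 98$)
$\frac{1}{V + \sqrt{\left(-33 - 63\right) + L{\left(20,-2 \right)}}} = \frac{1}{98 + \sqrt{\left(-33 - 63\right) + 1}} = \frac{1}{98 + \sqrt{-96 + 1}} = \frac{1}{98 + \sqrt{-95}} = \frac{1}{98 + i \sqrt{95}}$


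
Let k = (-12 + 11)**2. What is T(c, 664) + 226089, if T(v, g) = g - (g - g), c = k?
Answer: 226753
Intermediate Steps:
k = 1 (k = (-1)**2 = 1)
c = 1
T(v, g) = g (T(v, g) = g - 1*0 = g + 0 = g)
T(c, 664) + 226089 = 664 + 226089 = 226753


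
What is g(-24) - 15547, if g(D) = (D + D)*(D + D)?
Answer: -13243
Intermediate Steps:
g(D) = 4*D² (g(D) = (2*D)*(2*D) = 4*D²)
g(-24) - 15547 = 4*(-24)² - 15547 = 4*576 - 15547 = 2304 - 15547 = -13243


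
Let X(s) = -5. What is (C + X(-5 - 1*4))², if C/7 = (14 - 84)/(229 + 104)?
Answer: 4644025/110889 ≈ 41.880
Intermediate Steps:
C = -490/333 (C = 7*((14 - 84)/(229 + 104)) = 7*(-70/333) = -490/333 ≈ -1.4715)
(C + X(-5 - 1*4))² = (-490/333 - 5)² = (-2155/333)² = 4644025/110889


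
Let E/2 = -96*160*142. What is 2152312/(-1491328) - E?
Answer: 813191062801/186416 ≈ 4.3622e+6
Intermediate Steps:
E = -4362240 (E = 2*(-96*160*142) = 2*(-15360*142) = 2*(-2181120) = -4362240)
2152312/(-1491328) - E = 2152312/(-1491328) - 1*(-4362240) = 2152312*(-1/1491328) + 4362240 = -269039/186416 + 4362240 = 813191062801/186416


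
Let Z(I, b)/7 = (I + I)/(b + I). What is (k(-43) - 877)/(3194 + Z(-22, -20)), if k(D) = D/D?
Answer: -657/2401 ≈ -0.27364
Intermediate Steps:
k(D) = 1
Z(I, b) = 14*I/(I + b) (Z(I, b) = 7*((I + I)/(b + I)) = 7*((2*I)/(I + b)) = 7*(2*I/(I + b)) = 14*I/(I + b))
(k(-43) - 877)/(3194 + Z(-22, -20)) = (1 - 877)/(3194 + 14*(-22)/(-22 - 20)) = -876/(3194 + 14*(-22)/(-42)) = -876/(3194 + 14*(-22)*(-1/42)) = -876/(3194 + 22/3) = -876/9604/3 = -876*3/9604 = -657/2401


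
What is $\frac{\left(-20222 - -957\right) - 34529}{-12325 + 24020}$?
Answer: $- \frac{53794}{11695} \approx -4.5997$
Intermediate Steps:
$\frac{\left(-20222 - -957\right) - 34529}{-12325 + 24020} = \frac{\left(-20222 + 957\right) - 34529}{11695} = \left(-19265 - 34529\right) \frac{1}{11695} = \left(-53794\right) \frac{1}{11695} = - \frac{53794}{11695}$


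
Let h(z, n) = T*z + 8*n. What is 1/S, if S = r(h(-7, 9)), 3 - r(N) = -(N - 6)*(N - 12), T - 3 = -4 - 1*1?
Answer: 1/5923 ≈ 0.00016883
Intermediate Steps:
T = -2 (T = 3 + (-4 - 1*1) = 3 + (-4 - 1) = 3 - 5 = -2)
h(z, n) = -2*z + 8*n
r(N) = 3 + (-12 + N)*(-6 + N) (r(N) = 3 - (-1)*(N - 6)*(N - 12) = 3 - (-1)*(-6 + N)*(-12 + N) = 3 - (-1)*(-12 + N)*(-6 + N) = 3 + (-12 + N)*(-6 + N))
S = 5923 (S = 75 + (-2*(-7) + 8*9)**2 - 18*(-2*(-7) + 8*9) = 75 + (14 + 72)**2 - 18*(14 + 72) = 75 + 86**2 - 18*86 = 75 + 7396 - 1548 = 5923)
1/S = 1/5923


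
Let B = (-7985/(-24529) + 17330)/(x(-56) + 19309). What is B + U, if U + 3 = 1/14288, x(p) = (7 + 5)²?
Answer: -756781937889/358826303024 ≈ -2.1090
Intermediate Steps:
x(p) = 144 (x(p) = 12² = 144)
U = -42863/14288 (U = -3 + 1/14288 = -42863/14288 ≈ -2.9999)
B = 425095555/477162637 (B = (-7985/(-24529) + 17330)/(144 + 19309) = (-7985*(-1/24529) + 17330)/19453 = (7985/24529 + 17330)*(1/19453) = (425095555/24529)*(1/19453) = 425095555/477162637 ≈ 0.89088)
B + U = 425095555/477162637 - 42863/14288 = -756781937889/358826303024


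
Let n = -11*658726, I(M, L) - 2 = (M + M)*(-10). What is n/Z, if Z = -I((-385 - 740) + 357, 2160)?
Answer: 3622993/7681 ≈ 471.68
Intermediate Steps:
I(M, L) = 2 - 20*M (I(M, L) = 2 + (M + M)*(-10) = 2 + (2*M)*(-10) = 2 - 20*M)
n = -7245986
Z = -15362 (Z = -(2 - 20*((-385 - 740) + 357)) = -(2 - 20*(-1125 + 357)) = -(2 - 20*(-768)) = -(2 + 15360) = -1*15362 = -15362)
n/Z = -7245986/(-15362) = -7245986*(-1/15362) = 3622993/7681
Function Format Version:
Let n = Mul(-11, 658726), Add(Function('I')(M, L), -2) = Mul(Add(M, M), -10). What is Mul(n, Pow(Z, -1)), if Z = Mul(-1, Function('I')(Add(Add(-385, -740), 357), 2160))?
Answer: Rational(3622993, 7681) ≈ 471.68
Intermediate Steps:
Function('I')(M, L) = Add(2, Mul(-20, M)) (Function('I')(M, L) = Add(2, Mul(Add(M, M), -10)) = Add(2, Mul(Mul(2, M), -10)) = Add(2, Mul(-20, M)))
n = -7245986
Z = -15362 (Z = Mul(-1, Add(2, Mul(-20, Add(Add(-385, -740), 357)))) = Mul(-1, Add(2, Mul(-20, Add(-1125, 357)))) = Mul(-1, Add(2, Mul(-20, -768))) = Mul(-1, Add(2, 15360)) = Mul(-1, 15362) = -15362)
Mul(n, Pow(Z, -1)) = Mul(-7245986, Pow(-15362, -1)) = Mul(-7245986, Rational(-1, 15362)) = Rational(3622993, 7681)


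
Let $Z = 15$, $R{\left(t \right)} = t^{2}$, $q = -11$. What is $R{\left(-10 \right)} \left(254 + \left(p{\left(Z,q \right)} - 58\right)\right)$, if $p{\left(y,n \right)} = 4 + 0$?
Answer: $20000$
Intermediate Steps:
$p{\left(y,n \right)} = 4$
$R{\left(-10 \right)} \left(254 + \left(p{\left(Z,q \right)} - 58\right)\right) = \left(-10\right)^{2} \left(254 + \left(4 - 58\right)\right) = 100 \left(254 + \left(4 - 58\right)\right) = 100 \left(254 - 54\right) = 100 \cdot 200 = 20000$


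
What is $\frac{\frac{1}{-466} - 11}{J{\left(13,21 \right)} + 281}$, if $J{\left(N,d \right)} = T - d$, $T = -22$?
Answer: $- \frac{5127}{110908} \approx -0.046228$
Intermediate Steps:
$J{\left(N,d \right)} = -22 - d$
$\frac{\frac{1}{-466} - 11}{J{\left(13,21 \right)} + 281} = \frac{\frac{1}{-466} - 11}{\left(-22 - 21\right) + 281} = \frac{- \frac{1}{466} - 11}{\left(-22 - 21\right) + 281} = - \frac{5127}{466 \left(-43 + 281\right)} = - \frac{5127}{466 \cdot 238} = \left(- \frac{5127}{466}\right) \frac{1}{238} = - \frac{5127}{110908}$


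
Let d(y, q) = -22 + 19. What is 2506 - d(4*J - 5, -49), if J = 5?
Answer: 2509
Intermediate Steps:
d(y, q) = -3
2506 - d(4*J - 5, -49) = 2506 - 1*(-3) = 2506 + 3 = 2509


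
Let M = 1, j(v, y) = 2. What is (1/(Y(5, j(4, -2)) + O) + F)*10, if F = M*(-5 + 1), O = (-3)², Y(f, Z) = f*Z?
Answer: -750/19 ≈ -39.474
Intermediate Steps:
Y(f, Z) = Z*f
O = 9
F = -4 (F = 1*(-5 + 1) = 1*(-4) = -4)
(1/(Y(5, j(4, -2)) + O) + F)*10 = (1/(2*5 + 9) - 4)*10 = (1/(10 + 9) - 4)*10 = (1/19 - 4)*10 = -75/19*10 = -750/19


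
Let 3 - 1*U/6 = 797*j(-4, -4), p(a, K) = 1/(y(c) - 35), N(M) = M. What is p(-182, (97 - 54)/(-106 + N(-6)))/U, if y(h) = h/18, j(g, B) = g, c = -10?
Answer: -3/2042240 ≈ -1.4690e-6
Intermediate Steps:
y(h) = h/18 (y(h) = h*(1/18) = h/18)
p(a, K) = -9/320 (p(a, K) = 1/((1/18)*(-10) - 35) = 1/(-5/9 - 35) = 1/(-320/9) = -9/320)
U = 19146 (U = 18 - 4782*(-4) = 18 - 6*(-3188) = 18 + 19128 = 19146)
p(-182, (97 - 54)/(-106 + N(-6)))/U = -9/320/19146 = -9/320*1/19146 = -3/2042240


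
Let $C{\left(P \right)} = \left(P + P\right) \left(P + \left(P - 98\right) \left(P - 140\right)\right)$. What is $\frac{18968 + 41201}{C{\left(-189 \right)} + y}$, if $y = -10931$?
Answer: $- \frac{60169}{35631383} \approx -0.0016887$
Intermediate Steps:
$C{\left(P \right)} = 2 P \left(P + \left(-140 + P\right) \left(-98 + P\right)\right)$ ($C{\left(P \right)} = 2 P \left(P + \left(-98 + P\right) \left(-140 + P\right)\right) = 2 P \left(P + \left(-140 + P\right) \left(-98 + P\right)\right)$)
$\frac{18968 + 41201}{C{\left(-189 \right)} + y} = \frac{18968 + 41201}{2 \left(-189\right) \left(13720 + \left(-189\right)^{2} - -44793\right) - 10931} = \frac{60169}{2 \left(-189\right) \left(13720 + 35721 + 44793\right) - 10931} = \frac{60169}{2 \left(-189\right) 94234 - 10931} = \frac{60169}{-35620452 - 10931} = \frac{60169}{-35631383} = 60169 \left(- \frac{1}{35631383}\right) = - \frac{60169}{35631383}$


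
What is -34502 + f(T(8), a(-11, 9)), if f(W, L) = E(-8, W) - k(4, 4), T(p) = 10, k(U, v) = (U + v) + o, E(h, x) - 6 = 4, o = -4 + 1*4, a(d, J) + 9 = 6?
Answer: -34500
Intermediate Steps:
a(d, J) = -3 (a(d, J) = -9 + 6 = -3)
o = 0 (o = -4 + 4 = 0)
E(h, x) = 10 (E(h, x) = 6 + 4 = 10)
k(U, v) = U + v (k(U, v) = (U + v) + 0 = U + v)
f(W, L) = 2 (f(W, L) = 10 - (4 + 4) = 10 - 1*8 = 10 - 8 = 2)
-34502 + f(T(8), a(-11, 9)) = -34502 + 2 = -34500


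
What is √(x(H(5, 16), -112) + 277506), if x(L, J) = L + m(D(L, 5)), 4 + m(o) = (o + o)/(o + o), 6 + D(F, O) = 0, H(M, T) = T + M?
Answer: 6*√7709 ≈ 526.81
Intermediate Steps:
H(M, T) = M + T
D(F, O) = -6 (D(F, O) = -6 + 0 = -6)
m(o) = -3 (m(o) = -4 + (o + o)/(o + o) = -4 + (2*o)/((2*o)) = -4 + (2*o)*(1/(2*o)) = -4 + 1 = -3)
x(L, J) = -3 + L (x(L, J) = L - 3 = -3 + L)
√(x(H(5, 16), -112) + 277506) = √((-3 + (5 + 16)) + 277506) = √((-3 + 21) + 277506) = √(18 + 277506) = √277524 = 6*√7709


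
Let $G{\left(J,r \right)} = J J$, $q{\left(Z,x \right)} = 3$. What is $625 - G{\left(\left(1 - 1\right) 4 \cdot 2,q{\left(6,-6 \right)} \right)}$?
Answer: $625$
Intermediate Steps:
$G{\left(J,r \right)} = J^{2}$
$625 - G{\left(\left(1 - 1\right) 4 \cdot 2,q{\left(6,-6 \right)} \right)} = 625 - \left(\left(1 - 1\right) 4 \cdot 2\right)^{2} = 625 - \left(0 \cdot 4 \cdot 2\right)^{2} = 625 - \left(0 \cdot 2\right)^{2} = 625 - 0^{2} = 625 - 0 = 625 + 0 = 625$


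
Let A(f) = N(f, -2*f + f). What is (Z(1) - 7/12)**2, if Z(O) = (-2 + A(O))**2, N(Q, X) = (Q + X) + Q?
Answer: 25/144 ≈ 0.17361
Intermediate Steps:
N(Q, X) = X + 2*Q
A(f) = f (A(f) = (-2*f + f) + 2*f = -f + 2*f = f)
Z(O) = (-2 + O)**2
(Z(1) - 7/12)**2 = ((-2 + 1)**2 - 7/12)**2 = ((-1)**2 - 7*1/12)**2 = (1 - 7/12)**2 = (5/12)**2 = 25/144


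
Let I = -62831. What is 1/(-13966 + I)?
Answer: -1/76797 ≈ -1.3021e-5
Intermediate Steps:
1/(-13966 + I) = 1/(-13966 - 62831) = 1/(-76797) = -1/76797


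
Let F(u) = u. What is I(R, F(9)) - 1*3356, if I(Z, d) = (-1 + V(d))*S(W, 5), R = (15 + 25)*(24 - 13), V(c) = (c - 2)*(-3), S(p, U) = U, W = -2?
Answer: -3466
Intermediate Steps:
V(c) = 6 - 3*c (V(c) = (-2 + c)*(-3) = 6 - 3*c)
R = 440 (R = 40*11 = 440)
I(Z, d) = 25 - 15*d (I(Z, d) = (-1 + (6 - 3*d))*5 = (5 - 3*d)*5 = 25 - 15*d)
I(R, F(9)) - 1*3356 = (25 - 15*9) - 1*3356 = (25 - 135) - 3356 = -110 - 3356 = -3466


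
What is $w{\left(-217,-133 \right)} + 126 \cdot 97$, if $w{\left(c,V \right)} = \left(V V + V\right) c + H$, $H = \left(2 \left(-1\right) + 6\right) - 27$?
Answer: $-3797453$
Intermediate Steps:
$H = -23$ ($H = \left(-2 + 6\right) - 27 = 4 - 27 = -23$)
$w{\left(c,V \right)} = -23 + c \left(V + V^{2}\right)$ ($w{\left(c,V \right)} = \left(V V + V\right) c - 23 = \left(V^{2} + V\right) c - 23 = \left(V + V^{2}\right) c - 23 = c \left(V + V^{2}\right) - 23 = -23 + c \left(V + V^{2}\right)$)
$w{\left(-217,-133 \right)} + 126 \cdot 97 = \left(-23 - -28861 - 217 \left(-133\right)^{2}\right) + 126 \cdot 97 = \left(-23 + 28861 - 3838513\right) + 12222 = -3809675 + 12222 = -3797453$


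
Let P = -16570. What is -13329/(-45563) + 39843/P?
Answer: -1594505079/754978910 ≈ -2.1120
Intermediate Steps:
-13329/(-45563) + 39843/P = -13329/(-45563) + 39843/(-16570) = -13329*(-1/45563) + 39843*(-1/16570) = 13329/45563 - 39843/16570 = -1594505079/754978910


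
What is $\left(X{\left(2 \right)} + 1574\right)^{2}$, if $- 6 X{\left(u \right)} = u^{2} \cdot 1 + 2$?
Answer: $2474329$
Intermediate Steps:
$X{\left(u \right)} = - \frac{1}{3} - \frac{u^{2}}{6}$ ($X{\left(u \right)} = - \frac{u^{2} \cdot 1 + 2}{6} = - \frac{u^{2} + 2}{6} = - \frac{2 + u^{2}}{6} = - \frac{1}{3} - \frac{u^{2}}{6}$)
$\left(X{\left(2 \right)} + 1574\right)^{2} = \left(\left(- \frac{1}{3} - \frac{2^{2}}{6}\right) + 1574\right)^{2} = \left(\left(- \frac{1}{3} - \frac{2}{3}\right) + 1574\right)^{2} = \left(-1 + 1574\right)^{2} = 1573^{2} = 2474329$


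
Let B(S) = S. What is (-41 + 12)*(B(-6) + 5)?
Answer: 29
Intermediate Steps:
(-41 + 12)*(B(-6) + 5) = (-41 + 12)*(-6 + 5) = -29*(-1) = 29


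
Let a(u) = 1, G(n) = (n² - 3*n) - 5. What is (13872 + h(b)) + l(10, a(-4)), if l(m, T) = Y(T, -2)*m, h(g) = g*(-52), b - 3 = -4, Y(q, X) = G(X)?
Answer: 13974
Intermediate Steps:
G(n) = -5 + n² - 3*n
Y(q, X) = -5 + X² - 3*X
b = -1 (b = 3 - 4 = -1)
h(g) = -52*g
l(m, T) = 5*m (l(m, T) = (-5 + (-2)² - 3*(-2))*m = (-5 + 4 + 6)*m = 5*m)
(13872 + h(b)) + l(10, a(-4)) = (13872 - 52*(-1)) + 5*10 = (13872 + 52) + 50 = 13924 + 50 = 13974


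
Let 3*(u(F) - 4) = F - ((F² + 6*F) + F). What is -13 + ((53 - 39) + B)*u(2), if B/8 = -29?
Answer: 833/3 ≈ 277.67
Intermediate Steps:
B = -232 (B = 8*(-29) = -232)
u(F) = 4 - 2*F - F²/3 (u(F) = 4 + (F - ((F² + 6*F) + F))/3 = 4 + (F - (F² + 7*F))/3 = 4 + (F + (-F² - 7*F))/3 = 4 + (-F² - 6*F)/3 = 4 + (-2*F - F²/3) = 4 - 2*F - F²/3)
-13 + ((53 - 39) + B)*u(2) = -13 + ((53 - 39) - 232)*(4 - 2*2 - ⅓*2²) = -13 + (14 - 232)*(4 - 4 - ⅓*4) = -13 - 218*(4 - 4 - 4/3) = -13 - 218*(-4/3) = -13 + 872/3 = 833/3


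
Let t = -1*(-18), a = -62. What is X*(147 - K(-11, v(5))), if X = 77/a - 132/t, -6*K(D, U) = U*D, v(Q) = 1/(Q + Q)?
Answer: -2810071/2232 ≈ -1259.0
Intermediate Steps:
v(Q) = 1/(2*Q)
K(D, U) = -D*U/6 (K(D, U) = -U*D/6 = -D*U/6)
t = 18
X = -1595/186 (X = 77/(-62) - 132/18 = 77*(-1/62) - 132*1/18 = -77/62 - 22/3 = -1595/186 ≈ -8.5753)
X*(147 - K(-11, v(5))) = -1595*(147 - (-1)*(-11)*(½)/5/6)/186 = -1595*(147 - (-1)*(-11)*(½)*(⅕)/6)/186 = -1595*(147 - (-1)*(-11)/(6*10))/186 = -1595*(147 - 1*11/60)/186 = -1595*(147 - 11/60)/186 = -1595/186*8809/60 = -2810071/2232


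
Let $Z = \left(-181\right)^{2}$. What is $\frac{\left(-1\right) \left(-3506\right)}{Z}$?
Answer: $\frac{3506}{32761} \approx 0.10702$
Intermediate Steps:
$Z = 32761$
$\frac{\left(-1\right) \left(-3506\right)}{Z} = \frac{\left(-1\right) \left(-3506\right)}{32761} = 3506 \cdot \frac{1}{32761} = \frac{3506}{32761}$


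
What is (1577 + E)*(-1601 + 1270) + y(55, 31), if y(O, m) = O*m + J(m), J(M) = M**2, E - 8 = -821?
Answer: -250218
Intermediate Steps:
E = -813 (E = 8 - 821 = -813)
y(O, m) = m**2 + O*m (y(O, m) = O*m + m**2 = m**2 + O*m)
(1577 + E)*(-1601 + 1270) + y(55, 31) = (1577 - 813)*(-1601 + 1270) + 31*(55 + 31) = 764*(-331) + 31*86 = -252884 + 2666 = -250218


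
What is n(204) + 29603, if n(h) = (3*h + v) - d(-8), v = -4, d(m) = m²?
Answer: 30147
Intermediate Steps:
n(h) = -68 + 3*h (n(h) = (3*h - 4) - 1*(-8)² = (-4 + 3*h) - 1*64 = (-4 + 3*h) - 64 = -68 + 3*h)
n(204) + 29603 = (-68 + 3*204) + 29603 = (-68 + 612) + 29603 = 544 + 29603 = 30147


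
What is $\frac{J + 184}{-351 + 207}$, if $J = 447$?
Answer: $- \frac{631}{144} \approx -4.3819$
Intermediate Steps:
$\frac{J + 184}{-351 + 207} = \frac{447 + 184}{-351 + 207} = \frac{631}{-144} = 631 \left(- \frac{1}{144}\right) = - \frac{631}{144}$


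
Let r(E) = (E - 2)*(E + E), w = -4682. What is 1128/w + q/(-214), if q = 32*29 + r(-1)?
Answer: -1153595/250487 ≈ -4.6054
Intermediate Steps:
r(E) = 2*E*(-2 + E) (r(E) = (-2 + E)*(2*E) = 2*E*(-2 + E))
q = 934 (q = 32*29 + 2*(-1)*(-2 - 1) = 928 + 2*(-1)*(-3) = 928 + 6 = 934)
1128/w + q/(-214) = 1128/(-4682) + 934/(-214) = 1128*(-1/4682) + 934*(-1/214) = -564/2341 - 467/107 = -1153595/250487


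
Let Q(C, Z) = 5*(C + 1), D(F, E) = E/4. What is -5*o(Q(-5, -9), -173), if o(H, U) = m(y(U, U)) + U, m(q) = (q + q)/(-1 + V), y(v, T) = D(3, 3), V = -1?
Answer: 3475/4 ≈ 868.75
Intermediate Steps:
D(F, E) = E/4 (D(F, E) = E*(¼) = E/4)
y(v, T) = ¾ (y(v, T) = (¼)*3 = ¾)
m(q) = -q (m(q) = (q + q)/(-1 - 1) = (2*q)/(-2) = (2*q)*(-½) = -q)
Q(C, Z) = 5 + 5*C (Q(C, Z) = 5*(1 + C) = 5 + 5*C)
o(H, U) = -¾ + U (o(H, U) = -1*¾ + U = -¾ + U)
-5*o(Q(-5, -9), -173) = -5*(-¾ - 173) = -5*(-695/4) = 3475/4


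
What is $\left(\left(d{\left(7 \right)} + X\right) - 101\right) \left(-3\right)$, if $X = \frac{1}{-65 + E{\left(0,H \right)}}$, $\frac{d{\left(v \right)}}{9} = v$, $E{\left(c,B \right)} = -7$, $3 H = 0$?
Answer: $\frac{2737}{24} \approx 114.04$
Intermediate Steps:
$H = 0$ ($H = \frac{1}{3} \cdot 0 = 0$)
$d{\left(v \right)} = 9 v$
$X = - \frac{1}{72}$ ($X = \frac{1}{-65 - 7} = \frac{1}{-72} = - \frac{1}{72} \approx -0.013889$)
$\left(\left(d{\left(7 \right)} + X\right) - 101\right) \left(-3\right) = \left(\left(9 \cdot 7 - \frac{1}{72}\right) - 101\right) \left(-3\right) = \left(\left(63 - \frac{1}{72}\right) - 101\right) \left(-3\right) = \left(\frac{4535}{72} - 101\right) \left(-3\right) = \left(- \frac{2737}{72}\right) \left(-3\right) = \frac{2737}{24}$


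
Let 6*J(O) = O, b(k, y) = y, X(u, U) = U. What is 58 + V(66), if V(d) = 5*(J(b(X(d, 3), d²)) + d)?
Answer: 4018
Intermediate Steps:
J(O) = O/6
V(d) = 5*d + 5*d²/6 (V(d) = 5*(d²/6 + d) = 5*(d + d²/6) = 5*d + 5*d²/6)
58 + V(66) = 58 + (⅚)*66*(6 + 66) = 58 + (⅚)*66*72 = 58 + 3960 = 4018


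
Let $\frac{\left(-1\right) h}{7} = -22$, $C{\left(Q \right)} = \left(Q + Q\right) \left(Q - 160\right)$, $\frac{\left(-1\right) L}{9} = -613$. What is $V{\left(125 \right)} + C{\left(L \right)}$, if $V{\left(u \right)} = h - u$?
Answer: $59109167$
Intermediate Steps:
$L = 5517$ ($L = \left(-9\right) \left(-613\right) = 5517$)
$C{\left(Q \right)} = 2 Q \left(-160 + Q\right)$
$h = 154$ ($h = \left(-7\right) \left(-22\right) = 154$)
$V{\left(u \right)} = 154 - u$
$V{\left(125 \right)} + C{\left(L \right)} = \left(154 - 125\right) + 2 \cdot 5517 \left(-160 + 5517\right) = \left(154 - 125\right) + 2 \cdot 5517 \cdot 5357 = 29 + 59109138 = 59109167$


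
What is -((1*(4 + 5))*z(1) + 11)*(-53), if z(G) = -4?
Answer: -1325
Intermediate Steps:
-((1*(4 + 5))*z(1) + 11)*(-53) = -((1*(4 + 5))*(-4) + 11)*(-53) = -((1*9)*(-4) + 11)*(-53) = -(9*(-4) + 11)*(-53) = -(-36 + 11)*(-53) = -(-25)*(-53) = -1*1325 = -1325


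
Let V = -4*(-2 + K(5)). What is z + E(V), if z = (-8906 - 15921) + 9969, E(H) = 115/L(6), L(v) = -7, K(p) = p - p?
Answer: -104121/7 ≈ -14874.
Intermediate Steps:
K(p) = 0
V = 8 (V = -4*(-2 + 0) = -4*(-2) = 8)
E(H) = -115/7 (E(H) = 115/(-7) = 115*(-⅐) = -115/7)
z = -14858 (z = -24827 + 9969 = -14858)
z + E(V) = -14858 - 115/7 = -104121/7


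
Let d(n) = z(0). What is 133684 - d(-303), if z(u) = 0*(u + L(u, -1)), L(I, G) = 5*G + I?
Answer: 133684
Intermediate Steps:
L(I, G) = I + 5*G
z(u) = 0 (z(u) = 0*(u + (u + 5*(-1))) = 0*(u + (u - 5)) = 0*(u + (-5 + u)) = 0*(-5 + 2*u) = 0)
d(n) = 0
133684 - d(-303) = 133684 - 1*0 = 133684 + 0 = 133684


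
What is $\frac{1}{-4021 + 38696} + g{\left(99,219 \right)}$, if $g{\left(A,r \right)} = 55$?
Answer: $\frac{1907126}{34675} \approx 55.0$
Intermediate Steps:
$\frac{1}{-4021 + 38696} + g{\left(99,219 \right)} = \frac{1}{-4021 + 38696} + 55 = \frac{1}{34675} + 55 = \frac{1907126}{34675}$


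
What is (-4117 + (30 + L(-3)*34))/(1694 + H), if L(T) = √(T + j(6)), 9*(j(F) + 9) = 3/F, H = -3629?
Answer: 4087/1935 - 17*I*√430/5805 ≈ 2.1121 - 0.060727*I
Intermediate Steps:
j(F) = -9 + 1/(3*F) (j(F) = -9 + (3/F)/9 = -9 + 1/(3*F))
L(T) = √(-161/18 + T) (L(T) = √(T + (-9 + (⅓)/6)) = √(T + (-9 + (⅓)*(⅙))) = √(T + (-9 + 1/18)) = √(T - 161/18) = √(-161/18 + T))
(-4117 + (30 + L(-3)*34))/(1694 + H) = (-4117 + (30 + (√(-322 + 36*(-3))/6)*34))/(1694 - 3629) = (-4117 + (30 + (√(-322 - 108)/6)*34))/(-1935) = (-4117 + (30 + (√(-430)/6)*34))*(-1/1935) = (-4117 + (30 + ((I*√430)/6)*34))*(-1/1935) = (-4117 + (30 + (I*√430/6)*34))*(-1/1935) = (-4117 + (30 + 17*I*√430/3))*(-1/1935) = (-4087 + 17*I*√430/3)*(-1/1935) = 4087/1935 - 17*I*√430/5805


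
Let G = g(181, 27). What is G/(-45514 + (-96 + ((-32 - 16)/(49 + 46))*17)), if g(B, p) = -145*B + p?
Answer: 1245355/2166883 ≈ 0.57472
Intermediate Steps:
g(B, p) = p - 145*B
G = -26218 (G = 27 - 145*181 = 27 - 26245 = -26218)
G/(-45514 + (-96 + ((-32 - 16)/(49 + 46))*17)) = -26218/(-45514 + (-96 + ((-32 - 16)/(49 + 46))*17)) = -26218/(-45514 + (-96 - 48/95*17)) = -26218/(-45514 + (-96 - 816/95)) = -26218/(-45514 - 9936/95) = -26218/(-4333766/95) = -26218*(-95/4333766) = 1245355/2166883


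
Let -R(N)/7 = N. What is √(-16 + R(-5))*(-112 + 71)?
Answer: -41*√19 ≈ -178.71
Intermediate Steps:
R(N) = -7*N
√(-16 + R(-5))*(-112 + 71) = √(-16 - 7*(-5))*(-112 + 71) = √(-16 + 35)*(-41) = √19*(-41) = -41*√19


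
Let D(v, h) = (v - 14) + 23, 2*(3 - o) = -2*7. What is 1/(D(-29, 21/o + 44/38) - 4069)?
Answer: -1/4089 ≈ -0.00024456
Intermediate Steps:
o = 10 (o = 3 - (-1)*7 = 3 - ½*(-14) = 3 + 7 = 10)
D(v, h) = 9 + v (D(v, h) = (-14 + v) + 23 = 9 + v)
1/(D(-29, 21/o + 44/38) - 4069) = 1/((9 - 29) - 4069) = 1/(-20 - 4069) = 1/(-4089) = -1/4089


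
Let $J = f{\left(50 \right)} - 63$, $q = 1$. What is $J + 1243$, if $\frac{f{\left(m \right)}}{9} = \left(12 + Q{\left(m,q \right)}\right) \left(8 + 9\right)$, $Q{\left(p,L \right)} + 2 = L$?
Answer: $2863$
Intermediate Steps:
$Q{\left(p,L \right)} = -2 + L$
$f{\left(m \right)} = 1683$ ($f{\left(m \right)} = 9 \left(12 + \left(-2 + 1\right)\right) \left(8 + 9\right) = 9 \left(12 - 1\right) 17 = 9 \cdot 11 \cdot 17 = 9 \cdot 187 = 1683$)
$J = 1620$ ($J = 1683 - 63 = 1620$)
$J + 1243 = 1620 + 1243 = 2863$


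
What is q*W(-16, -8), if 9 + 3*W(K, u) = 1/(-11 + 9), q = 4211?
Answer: -80009/6 ≈ -13335.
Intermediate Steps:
W(K, u) = -19/6 (W(K, u) = -3 + 1/(3*(-11 + 9)) = -3 + (1/3)/(-2) = -3 + (1/3)*(-1/2) = -3 - 1/6 = -19/6)
q*W(-16, -8) = 4211*(-19/6) = -80009/6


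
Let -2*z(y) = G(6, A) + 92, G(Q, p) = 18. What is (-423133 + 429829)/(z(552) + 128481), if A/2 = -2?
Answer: 3348/64213 ≈ 0.052139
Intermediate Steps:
A = -4 (A = 2*(-2) = -4)
z(y) = -55 (z(y) = -(18 + 92)/2 = -½*110 = -55)
(-423133 + 429829)/(z(552) + 128481) = (-423133 + 429829)/(-55 + 128481) = 6696/128426 = 6696*(1/128426) = 3348/64213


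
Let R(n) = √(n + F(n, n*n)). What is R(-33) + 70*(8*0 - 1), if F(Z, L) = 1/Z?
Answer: -70 + I*√35970/33 ≈ -70.0 + 5.7472*I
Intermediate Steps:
R(n) = √(n + 1/n)
R(-33) + 70*(8*0 - 1) = √(-33 + 1/(-33)) + 70*(8*0 - 1) = √(-33 - 1/33) + 70*(0 - 1) = √(-1090/33) + 70*(-1) = I*√35970/33 - 70 = -70 + I*√35970/33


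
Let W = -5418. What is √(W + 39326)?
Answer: 14*√173 ≈ 184.14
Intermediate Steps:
√(W + 39326) = √(-5418 + 39326) = √33908 = 14*√173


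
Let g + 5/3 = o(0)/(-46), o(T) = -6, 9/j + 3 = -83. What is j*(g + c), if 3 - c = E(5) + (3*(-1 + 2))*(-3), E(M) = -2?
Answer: -30/23 ≈ -1.3043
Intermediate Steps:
j = -9/86 (j = 9/(-3 - 83) = 9/(-86) = 9*(-1/86) = -9/86 ≈ -0.10465)
g = -106/69 (g = -5/3 - 6/(-46) = -5/3 - 6*(-1/46) = -5/3 + 3/23 = -106/69 ≈ -1.5362)
c = 14 (c = 3 - (-2 + (3*(-1 + 2))*(-3)) = 3 - (-2 + (3*1)*(-3)) = 3 - (-2 + 3*(-3)) = 3 - (-2 - 9) = 3 - 1*(-11) = 3 + 11 = 14)
j*(g + c) = -9*(-106/69 + 14)/86 = -9/86*860/69 = -30/23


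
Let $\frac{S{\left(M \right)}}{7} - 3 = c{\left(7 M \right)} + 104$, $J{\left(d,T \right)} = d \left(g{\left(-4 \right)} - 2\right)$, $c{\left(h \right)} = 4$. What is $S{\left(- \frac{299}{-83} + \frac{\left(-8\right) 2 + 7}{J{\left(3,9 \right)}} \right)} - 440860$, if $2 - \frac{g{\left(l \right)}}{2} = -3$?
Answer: $-440083$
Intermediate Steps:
$g{\left(l \right)} = 10$ ($g{\left(l \right)} = 4 - -6 = 4 + 6 = 10$)
$J{\left(d,T \right)} = 8 d$ ($J{\left(d,T \right)} = d \left(10 - 2\right) = d 8 = 8 d$)
$S{\left(M \right)} = 777$ ($S{\left(M \right)} = 21 + 7 \left(4 + 104\right) = 21 + 7 \cdot 108 = 21 + 756 = 777$)
$S{\left(- \frac{299}{-83} + \frac{\left(-8\right) 2 + 7}{J{\left(3,9 \right)}} \right)} - 440860 = 777 - 440860 = -440083$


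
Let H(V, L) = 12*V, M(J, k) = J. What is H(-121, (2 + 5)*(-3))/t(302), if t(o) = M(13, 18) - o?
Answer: 1452/289 ≈ 5.0242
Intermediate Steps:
t(o) = 13 - o
H(-121, (2 + 5)*(-3))/t(302) = (12*(-121))/(13 - 1*302) = -1452/(13 - 302) = -1452/(-289) = -1452*(-1/289) = 1452/289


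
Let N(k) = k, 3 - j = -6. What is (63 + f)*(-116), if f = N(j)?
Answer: -8352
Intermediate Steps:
j = 9 (j = 3 - 1*(-6) = 3 + 6 = 9)
f = 9
(63 + f)*(-116) = (63 + 9)*(-116) = 72*(-116) = -8352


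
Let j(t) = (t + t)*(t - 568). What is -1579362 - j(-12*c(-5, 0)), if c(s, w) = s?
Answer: -1518402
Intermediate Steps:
j(t) = 2*t*(-568 + t) (j(t) = (2*t)*(-568 + t) = 2*t*(-568 + t))
-1579362 - j(-12*c(-5, 0)) = -1579362 - 2*(-12*(-5))*(-568 - 12*(-5)) = -1579362 - 2*60*(-568 + 60) = -1579362 - 2*60*(-508) = -1579362 - 1*(-60960) = -1579362 + 60960 = -1518402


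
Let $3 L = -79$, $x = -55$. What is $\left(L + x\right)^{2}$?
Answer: $\frac{59536}{9} \approx 6615.1$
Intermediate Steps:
$L = - \frac{79}{3}$ ($L = \frac{1}{3} \left(-79\right) = - \frac{79}{3} \approx -26.333$)
$\left(L + x\right)^{2} = \left(- \frac{79}{3} - 55\right)^{2} = \left(- \frac{244}{3}\right)^{2} = \frac{59536}{9}$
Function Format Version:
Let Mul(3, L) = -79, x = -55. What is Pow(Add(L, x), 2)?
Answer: Rational(59536, 9) ≈ 6615.1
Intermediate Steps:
L = Rational(-79, 3) (L = Mul(Rational(1, 3), -79) = Rational(-79, 3) ≈ -26.333)
Pow(Add(L, x), 2) = Pow(Add(Rational(-79, 3), -55), 2) = Pow(Rational(-244, 3), 2) = Rational(59536, 9)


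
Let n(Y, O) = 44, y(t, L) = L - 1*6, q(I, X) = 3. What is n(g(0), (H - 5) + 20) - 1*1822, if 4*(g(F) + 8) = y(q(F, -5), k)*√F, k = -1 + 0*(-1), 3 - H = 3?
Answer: -1778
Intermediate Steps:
H = 0 (H = 3 - 1*3 = 3 - 3 = 0)
k = -1 (k = -1 + 0 = -1)
y(t, L) = -6 + L (y(t, L) = L - 6 = -6 + L)
g(F) = -8 - 7*√F/4 (g(F) = -8 + ((-6 - 1)*√F)/4 = -8 + (-7*√F)/4 = -8 - 7*√F/4)
n(g(0), (H - 5) + 20) - 1*1822 = 44 - 1*1822 = 44 - 1822 = -1778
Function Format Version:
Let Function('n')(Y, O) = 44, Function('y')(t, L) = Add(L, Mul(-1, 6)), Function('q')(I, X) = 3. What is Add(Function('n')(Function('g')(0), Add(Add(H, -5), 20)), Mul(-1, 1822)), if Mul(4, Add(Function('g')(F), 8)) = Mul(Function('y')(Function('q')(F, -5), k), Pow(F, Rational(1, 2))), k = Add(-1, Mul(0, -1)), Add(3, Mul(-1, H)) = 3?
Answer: -1778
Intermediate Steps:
H = 0 (H = Add(3, Mul(-1, 3)) = Add(3, -3) = 0)
k = -1 (k = Add(-1, 0) = -1)
Function('y')(t, L) = Add(-6, L) (Function('y')(t, L) = Add(L, -6) = Add(-6, L))
Function('g')(F) = Add(-8, Mul(Rational(-7, 4), Pow(F, Rational(1, 2)))) (Function('g')(F) = Add(-8, Mul(Rational(1, 4), Mul(Add(-6, -1), Pow(F, Rational(1, 2))))) = Add(-8, Mul(Rational(1, 4), Mul(-7, Pow(F, Rational(1, 2))))) = Add(-8, Mul(Rational(-7, 4), Pow(F, Rational(1, 2)))))
Add(Function('n')(Function('g')(0), Add(Add(H, -5), 20)), Mul(-1, 1822)) = Add(44, Mul(-1, 1822)) = Add(44, -1822) = -1778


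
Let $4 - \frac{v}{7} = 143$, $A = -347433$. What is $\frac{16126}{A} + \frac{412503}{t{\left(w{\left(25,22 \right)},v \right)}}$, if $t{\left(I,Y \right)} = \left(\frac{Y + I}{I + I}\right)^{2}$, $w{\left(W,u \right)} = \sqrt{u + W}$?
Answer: $\frac{6373781342191983722}{77842955078594673} + \frac{37728349386 \sqrt{47}}{224051702281} \approx 83.034$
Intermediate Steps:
$v = -973$ ($v = 28 - 1001 = -973$)
$w{\left(W,u \right)} = \sqrt{W + u}$
$t{\left(I,Y \right)} = \frac{\left(I + Y\right)^{2}}{4 I^{2}}$ ($t{\left(I,Y \right)} = \left(\frac{I + Y}{2 I}\right)^{2} = \frac{\left(I + Y\right)^{2}}{4 I^{2}}$)
$\frac{16126}{A} + \frac{412503}{t{\left(w{\left(25,22 \right)},v \right)}} = \frac{16126}{-347433} + \frac{412503}{\frac{1}{4} \frac{1}{25 + 22} \left(\sqrt{25 + 22} - 973\right)^{2}} = 16126 \left(- \frac{1}{347433}\right) + \frac{412503}{\frac{1}{4} \cdot \frac{1}{47} \left(\sqrt{47} - 973\right)^{2}} = - \frac{16126}{347433} + \frac{412503}{\frac{1}{4} \cdot \frac{1}{47} \left(-973 + \sqrt{47}\right)^{2}} = - \frac{16126}{347433} + \frac{412503}{\frac{1}{188} \left(-973 + \sqrt{47}\right)^{2}} = - \frac{16126}{347433} + 412503 \frac{188}{\left(-973 + \sqrt{47}\right)^{2}} = - \frac{16126}{347433} + \frac{77550564}{\left(-973 + \sqrt{47}\right)^{2}}$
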